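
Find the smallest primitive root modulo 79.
3

A primitive root g modulo p has order p-1 = 78
Prime divisors of 78: [2, 3, 13]
g is a primitive root iff g^(78/q) ≢ 1 (mod 79) for each prime divisor q
Testing small values:
  g = 2: 2^39 ≡ 1, 2^26 ≡ 23, 2^6 ≡ 64 (mod 79) → 2^39 ≡ 1, not primitive root
  g = 3: 3^39 ≡ 78, 3^26 ≡ 23, 3^6 ≡ 18 (mod 79) → none is 1, primitive root!
The smallest primitive root is 3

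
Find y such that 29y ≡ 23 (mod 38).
27

Since gcd(29, 38) = 1 divides 23, a solution exists.
Multiply both sides by the inverse of 29 mod 38:
  29^(-1) mod 38 = 21
  x ≡ 21 × 23 ≡ 483 ≡ 27 (mod 38)
Verification: 29 × 27 = 783 = 20 × 38 + 23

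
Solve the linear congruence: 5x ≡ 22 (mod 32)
30

Since gcd(5, 32) = 1 divides 22, a solution exists.
Multiply both sides by the inverse of 5 mod 32:
  5^(-1) mod 32 = 13
  x ≡ 13 × 22 ≡ 286 ≡ 30 (mod 32)
Verification: 5 × 30 = 150 = 4 × 32 + 22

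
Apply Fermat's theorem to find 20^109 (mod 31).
By Fermat: 20^{30} ≡ 1 (mod 31). 109 = 3×30 + 19. So 20^{109} ≡ 20^{19} ≡ 9 (mod 31)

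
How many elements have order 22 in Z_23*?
Number of primitive roots mod 23 = φ(22) = 10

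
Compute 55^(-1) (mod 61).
10

Using Extended Euclidean Algorithm:
gcd(55, 61) = 1
Bezout coefficients: 55 × 10 + 61 × -9 = 1
So 55 × 10 ≡ 1 (mod 61)
The inverse is 10 mod 61 = 10
Verification: 55 × 10 = 550 = 9 × 61 + 1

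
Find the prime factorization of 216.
2^3 × 3^3

Divide by primes starting from smallest:
216 ÷ 2 = 108
108 ÷ 2 = 54
54 ÷ 2 = 27
27 ÷ 3 = 9
9 ÷ 3 = 3
3 ÷ 3 = 1

216 = 2^3 × 3^3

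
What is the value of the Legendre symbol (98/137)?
(98/137) = 98^{68} mod 137 = 1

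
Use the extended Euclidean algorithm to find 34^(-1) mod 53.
Extended GCD: 34(-14) + 53(9) = 1. So 34^(-1) ≡ 39 ≡ 39 (mod 53). Verify: 34 × 39 = 1326 ≡ 1 (mod 53)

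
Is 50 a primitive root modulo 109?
Yes

To verify, check if 50^(108/q) ≢ 1 (mod 109) for each prime divisor q of 108
Divisors of 108 = 108: [1, 2, 3, 4, 6, 9, 12, 18, 27, 36, 54, 108]
  50^(108/2) = 50^54 ≡ 108 (mod 109)
  50^(108/3) = 50^36 ≡ 45 (mod 109)
Conclusion: 50 is a primitive root modulo 109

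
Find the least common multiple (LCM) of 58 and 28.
812

First find GCD(58, 28) using the Euclidean algorithm:
58 = 2 × 28 + 2
28 = 14 × 2 + 0
GCD(58, 28) = 2

LCM formula: LCM(a, b) = (a × b) / GCD(a, b)
LCM(58, 28) = (58 × 28) / 2
LCM(58, 28) = 1624 / 2
LCM(58, 28) = 812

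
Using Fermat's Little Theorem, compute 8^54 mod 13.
By Fermat: 8^{12} ≡ 1 (mod 13). 54 = 4×12 + 6. So 8^{54} ≡ 8^{6} ≡ 12 (mod 13)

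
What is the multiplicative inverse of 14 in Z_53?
19

Using Extended Euclidean Algorithm:
gcd(14, 53) = 1
Bezout coefficients: 14 × 19 + 53 × -5 = 1
So 14 × 19 ≡ 1 (mod 53)
The inverse is 19 mod 53 = 19
Verification: 14 × 19 = 266 = 5 × 53 + 1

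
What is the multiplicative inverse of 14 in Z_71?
66

Using Extended Euclidean Algorithm:
gcd(14, 71) = 1
Bezout coefficients: 14 × -5 + 71 × 1 = 1
So 14 × -5 ≡ 1 (mod 71)
The inverse is -5 mod 71 = 66
Verification: 14 × 66 = 924 = 13 × 71 + 1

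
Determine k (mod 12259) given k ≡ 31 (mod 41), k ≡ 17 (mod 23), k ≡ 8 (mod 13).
9953

Using the Chinese Remainder Theorem:
M = product of moduli = 12259
For equation 1: M_1 = 299, 299 ≡ 12 (mod 41), inverse of 299 mod 41 is 24 (check: 12 × 24 = 288 ≡ 1 (mod 41))
For equation 2: M_2 = 533, 533 ≡ 4 (mod 23), inverse of 533 mod 23 is 6 (check: 4 × 6 = 24 ≡ 1 (mod 23))
For equation 3: M_3 = 943, 943 ≡ 7 (mod 13), inverse of 943 mod 13 is 2 (check: 7 × 2 = 14 ≡ 1 (mod 13))
Combine: k ≡ Σ r_i×M_i×(M_i⁻¹ mod m_i) = 31×299×24 + 17×533×6 + 8×943×2 = 222456 + 54366 + 15088 = 291910
291910 mod 12259 = 9953
k ≡ 9953 (mod 12259)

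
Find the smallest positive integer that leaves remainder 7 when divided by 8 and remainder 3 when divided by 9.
M = 8 × 9 = 72. M₁ = 9, y₁ ≡ 1 (mod 8). M₂ = 8, y₂ ≡ 8 (mod 9). y = 7×9×1 + 3×8×8 ≡ 39 (mod 72). The smallest positive such number is 39.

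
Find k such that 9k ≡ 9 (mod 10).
1

Since gcd(9, 10) = 1 divides 9, a solution exists.
Multiply both sides by the inverse of 9 mod 10:
  9^(-1) mod 10 = 9
  x ≡ 9 × 9 ≡ 81 ≡ 1 (mod 10)
Verification: 9 × 1 = 9 = 0 × 10 + 9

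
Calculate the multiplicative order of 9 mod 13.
Powers of 9 mod 13: 9^1≡9, 9^2≡3, 9^3≡1. Order = 3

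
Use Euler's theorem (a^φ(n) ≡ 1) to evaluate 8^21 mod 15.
By Euler: 8^{8} ≡ 1 (mod 15) since gcd(8, 15) = 1. 21 = 2×8 + 5. So 8^{21} ≡ 8^{5} ≡ 8 (mod 15)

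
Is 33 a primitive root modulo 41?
p - 1 = 40 has prime divisors 2, 5. Check 33^(40/q) mod 41 for each: 33^(40/2) = 33^20 ≡ 1, 33^(40/5) = 33^8 ≡ 16 (mod 41). Since 33^20 ≡ 1 (mod 41), the order of 33 divides 20 (in fact the order is 20) ≠ 40, so it is not a primitive root.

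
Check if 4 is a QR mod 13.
By Euler's criterion: 4^{6} ≡ 1 (mod 13). Since this equals 1, 4 is a QR.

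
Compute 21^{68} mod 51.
18

Using successive squaring:
Binary expansion of 68: 1000100
Powers of 21 mod 51 (each is the square of the previous):
  21^1 ≡ 21 (mod 51)
  21^2 ≡ 21² = 441 ≡ 33 (mod 51)
  21^4 ≡ 33² = 1089 ≡ 18 (mod 51)
  21^8 ≡ 18² = 324 ≡ 18 (mod 51)
  21^16 ≡ 18² = 324 ≡ 18 (mod 51)
  21^32 ≡ 18² = 324 ≡ 18 (mod 51)
  21^64 ≡ 18² = 324 ≡ 18 (mod 51)
68 = 64 + 4, so 21^68 = 21^64 × 21^4 ≡ 18 × 18 (mod 51)
Multiplying step by step:
  18 × 18 = 324 ≡ 18 (mod 51)
Result: 21^68 ≡ 18 (mod 51)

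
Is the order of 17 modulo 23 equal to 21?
No, the actual order is 22, not 21.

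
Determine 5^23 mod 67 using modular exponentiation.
Using repeated squaring. 23 = 16 + 4 + 2 + 1 (binary 10111). Repeated squaring mod 67: 5^1 ≡ 5; 5^2 ≡ 5² = 25 ≡ 25; 5^4 ≡ 25² = 625 ≡ 22; 5^8 ≡ 22² = 484 ≡ 15; 5^16 ≡ 15² = 225 ≡ 24. Multiply: 5^23 = 5^16 × 5^4 × 5^2 × 5^1 ≡ 24 × 22 × 25 × 5 (mod 67): 24 × 22 = 528 ≡ 59; 59 × 25 = 1475 ≡ 1; 1 × 5 = 5 ≡ 5. So 5^23 ≡ 5 (mod 67).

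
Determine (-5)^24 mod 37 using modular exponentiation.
Using repeated squaring. (-5) ≡ 32 (mod 37). 24 = 16 + 8 (binary 11000). Repeated squaring mod 37: 32^1 ≡ 32; 32^2 ≡ 32² = 1024 ≡ 25; 32^4 ≡ 25² = 625 ≡ 33; 32^8 ≡ 33² = 1089 ≡ 16; 32^16 ≡ 16² = 256 ≡ 34. Multiply: (-5)^24 ≡ 32^16 × 32^8 ≡ 34 × 16 (mod 37): 34 × 16 = 544 ≡ 26. So (-5)^24 ≡ 26 (mod 37).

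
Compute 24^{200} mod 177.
36

Using successive squaring:
Binary expansion of 200: 11001000
Powers of 24 mod 177 (each is the square of the previous):
  24^1 ≡ 24 (mod 177)
  24^2 ≡ 24² = 576 ≡ 45 (mod 177)
  24^4 ≡ 45² = 2025 ≡ 78 (mod 177)
  24^8 ≡ 78² = 6084 ≡ 66 (mod 177)
  24^16 ≡ 66² = 4356 ≡ 108 (mod 177)
  24^32 ≡ 108² = 11664 ≡ 159 (mod 177)
  24^64 ≡ 159² = 25281 ≡ 147 (mod 177)
  24^128 ≡ 147² = 21609 ≡ 15 (mod 177)
200 = 128 + 64 + 8, so 24^200 = 24^128 × 24^64 × 24^8 ≡ 15 × 147 × 66 (mod 177)
Multiplying step by step:
  15 × 147 = 2205 ≡ 81 (mod 177)
  81 × 66 = 5346 ≡ 36 (mod 177)
Result: 24^200 ≡ 36 (mod 177)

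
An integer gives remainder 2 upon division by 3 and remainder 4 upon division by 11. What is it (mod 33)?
M = 3 × 11 = 33. M₁ = 11, y₁ ≡ 2 (mod 3). M₂ = 3, y₂ ≡ 4 (mod 11). n = 2×11×2 + 4×3×4 ≡ 26 (mod 33). The smallest positive such number is 26.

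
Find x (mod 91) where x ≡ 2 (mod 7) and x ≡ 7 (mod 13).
M = 7 × 13 = 91. M₁ = 13, y₁ ≡ 6 (mod 7). M₂ = 7, y₂ ≡ 2 (mod 13). x = 2×13×6 + 7×7×2 ≡ 72 (mod 91)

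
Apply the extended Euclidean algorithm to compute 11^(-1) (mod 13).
Extended GCD: 11(6) + 13(-5) = 1. So 11^(-1) ≡ 6 ≡ 6 (mod 13). Verify: 11 × 6 = 66 ≡ 1 (mod 13)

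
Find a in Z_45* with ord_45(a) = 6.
4 has order 6 mod 45 since 4^{6} ≡ 1 (mod 45) and no smaller power works.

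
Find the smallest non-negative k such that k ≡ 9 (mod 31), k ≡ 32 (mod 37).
846

Using the Chinese Remainder Theorem:
M = product of moduli = 1147
For equation 1: M_1 = 37, 37 ≡ 6 (mod 31), inverse of 37 mod 31 is 26 (check: 6 × 26 = 156 ≡ 1 (mod 31))
For equation 2: M_2 = 31, 31 ≡ 31 (mod 37), inverse of 31 mod 37 is 6 (check: 31 × 6 = 186 ≡ 1 (mod 37))
Combine: k ≡ Σ r_i×M_i×(M_i⁻¹ mod m_i) = 9×37×26 + 32×31×6 = 8658 + 5952 = 14610
14610 mod 1147 = 846
k ≡ 846 (mod 1147)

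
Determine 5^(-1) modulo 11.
5^(-1) ≡ 9 (mod 11). Verification: 5 × 9 = 45 ≡ 1 (mod 11)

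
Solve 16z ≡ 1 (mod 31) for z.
16^(-1) ≡ 2 (mod 31). Verification: 16 × 2 = 32 ≡ 1 (mod 31)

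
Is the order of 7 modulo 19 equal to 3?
Yes, ord_19(7) = 3.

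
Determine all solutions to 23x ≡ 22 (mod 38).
34

Since gcd(23, 38) = 1 divides 22, a solution exists.
Multiply both sides by the inverse of 23 mod 38:
  23^(-1) mod 38 = 5
  x ≡ 5 × 22 ≡ 110 ≡ 34 (mod 38)
Verification: 23 × 34 = 782 = 20 × 38 + 22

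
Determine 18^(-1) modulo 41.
18^(-1) ≡ 16 (mod 41). Verification: 18 × 16 = 288 ≡ 1 (mod 41)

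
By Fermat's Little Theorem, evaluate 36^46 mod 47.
By Fermat's Little Theorem, 36^{46} ≡ 1 (mod 47) since 47 is prime and gcd(36, 47) = 1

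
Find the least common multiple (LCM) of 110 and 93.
10230

First find GCD(110, 93) using the Euclidean algorithm:
110 = 1 × 93 + 17
93 = 5 × 17 + 8
17 = 2 × 8 + 1
8 = 8 × 1 + 0
GCD(110, 93) = 1

LCM formula: LCM(a, b) = (a × b) / GCD(a, b)
LCM(110, 93) = (110 × 93) / 1
LCM(110, 93) = 10230 / 1
LCM(110, 93) = 10230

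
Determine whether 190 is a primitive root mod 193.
p - 1 = 192 has prime divisors 2, 3. Check 190^(192/q) mod 193 for each: 190^(192/2) = 190^96 ≡ 1, 190^(192/3) = 190^64 ≡ 1 (mod 193). Since 190^96 ≡ 1 (mod 193), the order of 190 divides 96 (in fact the order is 16) ≠ 192, so it is not a primitive root.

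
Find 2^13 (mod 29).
Using repeated squaring. 13 = 8 + 4 + 1 (binary 1101). Repeated squaring mod 29: 2^1 ≡ 2; 2^2 ≡ 2² = 4 ≡ 4; 2^4 ≡ 4² = 16 ≡ 16; 2^8 ≡ 16² = 256 ≡ 24. Multiply: 2^13 = 2^8 × 2^4 × 2^1 ≡ 24 × 16 × 2 (mod 29): 24 × 16 = 384 ≡ 7; 7 × 2 = 14 ≡ 14. So 2^13 ≡ 14 (mod 29).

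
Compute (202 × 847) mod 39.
1

(202 × 847) = 171094
171094 mod 39 = 1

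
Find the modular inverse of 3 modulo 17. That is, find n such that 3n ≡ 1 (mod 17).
6

Using Extended Euclidean Algorithm:
gcd(3, 17) = 1
Bezout coefficients: 3 × 6 + 17 × -1 = 1
So 3 × 6 ≡ 1 (mod 17)
The inverse is 6 mod 17 = 6
Verification: 3 × 6 = 18 = 1 × 17 + 1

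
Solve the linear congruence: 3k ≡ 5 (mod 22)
9

Since gcd(3, 22) = 1 divides 5, a solution exists.
Multiply both sides by the inverse of 3 mod 22:
  3^(-1) mod 22 = 15
  x ≡ 15 × 5 ≡ 75 ≡ 9 (mod 22)
Verification: 3 × 9 = 27 = 1 × 22 + 5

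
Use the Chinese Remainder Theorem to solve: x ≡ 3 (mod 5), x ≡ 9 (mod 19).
28

Using the Chinese Remainder Theorem:
M = product of moduli = 95
For equation 1: M_1 = 19, 19 ≡ 4 (mod 5), inverse of 19 mod 5 is 4 (check: 4 × 4 = 16 ≡ 1 (mod 5))
For equation 2: M_2 = 5, 5 ≡ 5 (mod 19), inverse of 5 mod 19 is 4 (check: 5 × 4 = 20 ≡ 1 (mod 19))
Combine: x ≡ Σ r_i×M_i×(M_i⁻¹ mod m_i) = 3×19×4 + 9×5×4 = 228 + 180 = 408
408 mod 95 = 28
x ≡ 28 (mod 95)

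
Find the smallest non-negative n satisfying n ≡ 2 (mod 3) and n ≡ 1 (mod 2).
M = 3 × 2 = 6. M₁ = 2, y₁ ≡ 2 (mod 3). M₂ = 3, y₂ ≡ 1 (mod 2). n = 2×2×2 + 1×3×1 ≡ 5 (mod 6)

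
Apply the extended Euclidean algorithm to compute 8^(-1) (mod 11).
Extended GCD: 8(-4) + 11(3) = 1. So 8^(-1) ≡ 7 ≡ 7 (mod 11). Verify: 8 × 7 = 56 ≡ 1 (mod 11)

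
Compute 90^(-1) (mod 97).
90^(-1) ≡ 83 (mod 97). Verification: 90 × 83 = 7470 ≡ 1 (mod 97)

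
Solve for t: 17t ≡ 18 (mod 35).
34

Since gcd(17, 35) = 1 divides 18, a solution exists.
Multiply both sides by the inverse of 17 mod 35:
  17^(-1) mod 35 = 33
  x ≡ 33 × 18 ≡ 594 ≡ 34 (mod 35)
Verification: 17 × 34 = 578 = 16 × 35 + 18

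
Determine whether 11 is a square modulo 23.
By Euler's criterion: 11^{11} ≡ 22 (mod 23). Since this equals -1 (≡ 22), 11 is not a QR.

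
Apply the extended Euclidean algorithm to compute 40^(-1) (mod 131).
Extended GCD: 40(-36) + 131(11) = 1. So 40^(-1) ≡ 95 ≡ 95 (mod 131). Verify: 40 × 95 = 3800 ≡ 1 (mod 131)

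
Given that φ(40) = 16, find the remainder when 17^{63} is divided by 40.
By Euler: 17^{16} ≡ 1 (mod 40) since gcd(17, 40) = 1. 63 = 3×16 + 15. So 17^{63} ≡ 17^{15} ≡ 33 (mod 40)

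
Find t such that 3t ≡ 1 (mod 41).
3^(-1) ≡ 14 (mod 41). Verification: 3 × 14 = 42 ≡ 1 (mod 41)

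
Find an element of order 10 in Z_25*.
4 has order 10 mod 25 since 4^{10} ≡ 1 (mod 25) and no smaller power works.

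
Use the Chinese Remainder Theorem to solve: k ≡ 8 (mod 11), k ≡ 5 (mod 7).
19

Using the Chinese Remainder Theorem:
M = product of moduli = 77
For equation 1: M_1 = 7, 7 ≡ 7 (mod 11), inverse of 7 mod 11 is 8 (check: 7 × 8 = 56 ≡ 1 (mod 11))
For equation 2: M_2 = 11, 11 ≡ 4 (mod 7), inverse of 11 mod 7 is 2 (check: 4 × 2 = 8 ≡ 1 (mod 7))
Combine: k ≡ Σ r_i×M_i×(M_i⁻¹ mod m_i) = 8×7×8 + 5×11×2 = 448 + 110 = 558
558 mod 77 = 19
k ≡ 19 (mod 77)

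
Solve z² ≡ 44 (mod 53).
The square roots of 44 mod 53 are 16 and 37. Verify: 16² = 256 ≡ 44 (mod 53)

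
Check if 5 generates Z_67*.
p - 1 = 66 has prime divisors 2, 3, 11. Check 5^(66/q) mod 67 for each: 5^(66/2) = 5^33 ≡ 66, 5^(66/3) = 5^22 ≡ 1, 5^(66/11) = 5^6 ≡ 14 (mod 67). Since 5^22 ≡ 1 (mod 67), the order of 5 divides 22 (in fact the order is 22) ≠ 66, so it is not a primitive root.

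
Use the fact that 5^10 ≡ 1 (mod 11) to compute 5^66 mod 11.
By Fermat: 5^{10} ≡ 1 (mod 11). 66 = 6×10 + 6. So 5^{66} ≡ 5^{6} ≡ 5 (mod 11)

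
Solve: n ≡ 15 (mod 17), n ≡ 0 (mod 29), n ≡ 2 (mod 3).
M = 17 × 29 × 3 = 1479. M₁ = 87, y₁ ≡ 9 (mod 17). M₂ = 51, y₂ ≡ 4 (mod 29). M₃ = 493, y₃ ≡ 1 (mod 3). n = 15×87×9 + 0×51×4 + 2×493×1 ≡ 899 (mod 1479)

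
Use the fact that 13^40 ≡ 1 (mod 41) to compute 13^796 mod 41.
By Fermat: 13^{40} ≡ 1 (mod 41). 796 ≡ 36 (mod 40). So 13^{796} ≡ 13^{36} ≡ 23 (mod 41)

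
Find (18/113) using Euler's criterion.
(18/113) = 18^{56} mod 113 = 1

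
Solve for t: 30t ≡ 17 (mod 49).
12

Since gcd(30, 49) = 1 divides 17, a solution exists.
Multiply both sides by the inverse of 30 mod 49:
  30^(-1) mod 49 = 18
  x ≡ 18 × 17 ≡ 306 ≡ 12 (mod 49)
Verification: 30 × 12 = 360 = 7 × 49 + 17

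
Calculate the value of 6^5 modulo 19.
5 = 4 + 1 (binary 101). Repeated squaring mod 19: 6^1 ≡ 6; 6^2 ≡ 6² = 36 ≡ 17; 6^4 ≡ 17² = 289 ≡ 4. Multiply: 6^5 = 6^4 × 6^1 ≡ 4 × 6 (mod 19): 4 × 6 = 24 ≡ 5. So 6^5 ≡ 5 (mod 19).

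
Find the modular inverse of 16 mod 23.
16^(-1) ≡ 13 (mod 23). Verification: 16 × 13 = 208 ≡ 1 (mod 23)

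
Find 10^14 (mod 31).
Using repeated squaring. 14 = 8 + 4 + 2 (binary 1110). Repeated squaring mod 31: 10^1 ≡ 10; 10^2 ≡ 10² = 100 ≡ 7; 10^4 ≡ 7² = 49 ≡ 18; 10^8 ≡ 18² = 324 ≡ 14. Multiply: 10^14 = 10^8 × 10^4 × 10^2 ≡ 14 × 18 × 7 (mod 31): 14 × 18 = 252 ≡ 4; 4 × 7 = 28 ≡ 28. So 10^14 ≡ 28 (mod 31).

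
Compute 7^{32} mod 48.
1

Using successive squaring:
Binary expansion of 32: 100000
Powers of 7 mod 48 (each is the square of the previous):
  7^1 ≡ 7 (mod 48)
  7^2 ≡ 7² = 49 ≡ 1 (mod 48)
  7^4 ≡ 1² = 1 ≡ 1 (mod 48)
  7^8 ≡ 1² = 1 ≡ 1 (mod 48)
  7^16 ≡ 1² = 1 ≡ 1 (mod 48)
  7^32 ≡ 1² = 1 ≡ 1 (mod 48)
32 is a power of 2, so 7^32 is the last square: ≡ 1 (mod 48)
Result: 7^32 ≡ 1 (mod 48)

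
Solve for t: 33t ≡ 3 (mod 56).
51

Since gcd(33, 56) = 1 divides 3, a solution exists.
Multiply both sides by the inverse of 33 mod 56:
  33^(-1) mod 56 = 17
  x ≡ 17 × 3 ≡ 51 ≡ 51 (mod 56)
Verification: 33 × 51 = 1683 = 30 × 56 + 3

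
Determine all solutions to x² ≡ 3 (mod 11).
The square roots of 3 mod 11 are 5 and 6. Verify: 5² = 25 ≡ 3 (mod 11)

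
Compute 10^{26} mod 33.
1

Using successive squaring:
Binary expansion of 26: 11010
Powers of 10 mod 33 (each is the square of the previous):
  10^1 ≡ 10 (mod 33)
  10^2 ≡ 10² = 100 ≡ 1 (mod 33)
  10^4 ≡ 1² = 1 ≡ 1 (mod 33)
  10^8 ≡ 1² = 1 ≡ 1 (mod 33)
  10^16 ≡ 1² = 1 ≡ 1 (mod 33)
26 = 16 + 8 + 2, so 10^26 = 10^16 × 10^8 × 10^2 ≡ 1 × 1 × 1 (mod 33)
Multiplying step by step:
  1 × 1 = 1 ≡ 1 (mod 33)
  1 × 1 = 1 ≡ 1 (mod 33)
Result: 10^26 ≡ 1 (mod 33)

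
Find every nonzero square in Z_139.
QRs mod 139: {1, 4, 5, 6, 7, 9, 11, 13, 16, 20, 24, 25, 28, 29, 30, 31, 34, 35, 36, 37, 38, 41, 42, 44, 45, 46, 47, 49, 51, 52, 54, 55, 57, 63, 64, 65, 66, 67, 69, 71, 77, 78, 79, 80, 81, 83, 86, 89, 91, 96, 99, 100, 106, 107, 112, 113, 116, 117, 118, 120, 121, 122, 124, 125, 127, 129, 131, 136, 137}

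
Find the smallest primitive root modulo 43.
3

A primitive root g modulo p has order p-1 = 42
Prime divisors of 42: [2, 3, 7]
g is a primitive root iff g^(42/q) ≢ 1 (mod 43) for each prime divisor q
Testing small values:
  g = 2: 2^21 ≡ 42, 2^14 ≡ 1, 2^6 ≡ 21 (mod 43) → 2^14 ≡ 1, not primitive root
  g = 3: 3^21 ≡ 42, 3^14 ≡ 36, 3^6 ≡ 41 (mod 43) → none is 1, primitive root!
The smallest primitive root is 3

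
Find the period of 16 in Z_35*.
Powers of 16 mod 35: 16^1≡16, 16^2≡11, 16^3≡1. Order = 3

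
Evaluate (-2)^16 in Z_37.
Using repeated squaring. (-2) ≡ 35 (mod 37). 16 = 16 (binary 10000). Repeated squaring mod 37: 35^1 ≡ 35; 35^2 ≡ 35² = 1225 ≡ 4; 35^4 ≡ 4² = 16 ≡ 16; 35^8 ≡ 16² = 256 ≡ 34; 35^16 ≡ 34² = 1156 ≡ 9. So (-2)^16 ≡ 9 (mod 37).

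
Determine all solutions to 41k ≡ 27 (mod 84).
15

Since gcd(41, 84) = 1 divides 27, a solution exists.
Multiply both sides by the inverse of 41 mod 84:
  41^(-1) mod 84 = 41
  x ≡ 41 × 27 ≡ 1107 ≡ 15 (mod 84)
Verification: 41 × 15 = 615 = 7 × 84 + 27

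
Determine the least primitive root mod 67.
p - 1 = 66 has prime divisors 2, 3, 11. h is a primitive root mod 67 iff h^(66/q) ≢ 1 (mod 67) for each such q.
h = 2: 2^33 ≡ 66, 2^22 ≡ 37, 2^6 ≡ 64 (mod 67); none is 1, so 2 has order 66 and is a primitive root.
The smallest primitive root mod 67 is g = 2.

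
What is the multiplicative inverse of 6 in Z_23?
4

Using Extended Euclidean Algorithm:
gcd(6, 23) = 1
Bezout coefficients: 6 × 4 + 23 × -1 = 1
So 6 × 4 ≡ 1 (mod 23)
The inverse is 4 mod 23 = 4
Verification: 6 × 4 = 24 = 1 × 23 + 1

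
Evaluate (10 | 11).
(10/11) = 10^{5} mod 11 = -1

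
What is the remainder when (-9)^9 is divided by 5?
(-9) ≡ 1 (mod 5). 9 = 8 + 1 (binary 1001). Repeated squaring mod 5: 1^1 ≡ 1; 1^2 ≡ 1² = 1 ≡ 1; 1^4 ≡ 1² = 1 ≡ 1; 1^8 ≡ 1² = 1 ≡ 1. Multiply: (-9)^9 ≡ 1^8 × 1^1 ≡ 1 × 1 (mod 5): 1 × 1 = 1 ≡ 1. So (-9)^9 ≡ 1 (mod 5).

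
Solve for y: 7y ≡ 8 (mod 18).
14

Since gcd(7, 18) = 1 divides 8, a solution exists.
Multiply both sides by the inverse of 7 mod 18:
  7^(-1) mod 18 = 13
  x ≡ 13 × 8 ≡ 104 ≡ 14 (mod 18)
Verification: 7 × 14 = 98 = 5 × 18 + 8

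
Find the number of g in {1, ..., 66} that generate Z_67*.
Number of primitive roots mod 67 = φ(66) = 20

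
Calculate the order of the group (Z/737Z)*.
660

Prime factorization: 737 = 11 × 67
Using the formula φ(n) = n × Π(1 - 1/p) for each prime factor p:
φ(737) = 737 × (1 - 1/11) × (1 - 1/67)
φ(737) = 660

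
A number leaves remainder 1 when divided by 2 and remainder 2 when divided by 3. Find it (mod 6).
M = 2 × 3 = 6. M₁ = 3, y₁ ≡ 1 (mod 2). M₂ = 2, y₂ ≡ 2 (mod 3). k = 1×3×1 + 2×2×2 ≡ 5 (mod 6)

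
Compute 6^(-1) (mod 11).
2

Using Extended Euclidean Algorithm:
gcd(6, 11) = 1
Bezout coefficients: 6 × 2 + 11 × -1 = 1
So 6 × 2 ≡ 1 (mod 11)
The inverse is 2 mod 11 = 2
Verification: 6 × 2 = 12 = 1 × 11 + 1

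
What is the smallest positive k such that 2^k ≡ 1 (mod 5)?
Powers of 2 mod 5: 2^1≡2, 2^2≡4, 2^3≡3, 2^4≡1. Order = 4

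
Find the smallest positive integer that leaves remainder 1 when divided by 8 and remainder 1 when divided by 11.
M = 8 × 11 = 88. M₁ = 11, y₁ ≡ 3 (mod 8). M₂ = 8, y₂ ≡ 7 (mod 11). k = 1×11×3 + 1×8×7 ≡ 1 (mod 88). The smallest positive such number is 1.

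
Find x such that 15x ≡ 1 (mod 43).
15^(-1) ≡ 23 (mod 43). Verification: 15 × 23 = 345 ≡ 1 (mod 43)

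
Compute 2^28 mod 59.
Using repeated squaring. 28 = 16 + 8 + 4 (binary 11100). Repeated squaring mod 59: 2^1 ≡ 2; 2^2 ≡ 2² = 4 ≡ 4; 2^4 ≡ 4² = 16 ≡ 16; 2^8 ≡ 16² = 256 ≡ 20; 2^16 ≡ 20² = 400 ≡ 46. Multiply: 2^28 = 2^16 × 2^8 × 2^4 ≡ 46 × 20 × 16 (mod 59): 46 × 20 = 920 ≡ 35; 35 × 16 = 560 ≡ 29. So 2^28 ≡ 29 (mod 59).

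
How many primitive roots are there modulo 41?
Number of primitive roots mod 41 = φ(40) = 16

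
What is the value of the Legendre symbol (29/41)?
(29/41) = 29^{20} mod 41 = -1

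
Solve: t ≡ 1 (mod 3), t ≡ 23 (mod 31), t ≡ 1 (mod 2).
M = 3 × 31 × 2 = 186. M₁ = 62, y₁ ≡ 2 (mod 3). M₂ = 6, y₂ ≡ 26 (mod 31). M₃ = 93, y₃ ≡ 1 (mod 2). t = 1×62×2 + 23×6×26 + 1×93×1 ≡ 85 (mod 186)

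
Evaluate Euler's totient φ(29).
28

Prime factorization: 29 = 29
Using the formula φ(n) = n × Π(1 - 1/p) for each prime factor p:
φ(29) = 29 × (1 - 1/29)
φ(29) = 28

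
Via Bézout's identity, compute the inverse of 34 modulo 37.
Extended GCD: 34(12) + 37(-11) = 1. So 34^(-1) ≡ 12 ≡ 12 (mod 37). Verify: 34 × 12 = 408 ≡ 1 (mod 37)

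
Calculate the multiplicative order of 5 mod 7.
Powers of 5 mod 7: 5^1≡5, 5^2≡4, 5^3≡6, 5^4≡2, 5^5≡3, 5^6≡1. Order = 6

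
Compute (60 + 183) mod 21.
12

(60 + 183) = 243
243 mod 21 = 12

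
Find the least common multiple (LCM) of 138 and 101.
13938

First find GCD(138, 101) using the Euclidean algorithm:
138 = 1 × 101 + 37
101 = 2 × 37 + 27
37 = 1 × 27 + 10
27 = 2 × 10 + 7
10 = 1 × 7 + 3
7 = 2 × 3 + 1
3 = 3 × 1 + 0
GCD(138, 101) = 1

LCM formula: LCM(a, b) = (a × b) / GCD(a, b)
LCM(138, 101) = (138 × 101) / 1
LCM(138, 101) = 13938 / 1
LCM(138, 101) = 13938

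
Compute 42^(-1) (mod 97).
67

Using Extended Euclidean Algorithm:
gcd(42, 97) = 1
Bezout coefficients: 42 × -30 + 97 × 13 = 1
So 42 × -30 ≡ 1 (mod 97)
The inverse is -30 mod 97 = 67
Verification: 42 × 67 = 2814 = 29 × 97 + 1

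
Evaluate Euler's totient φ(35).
24

Prime factorization: 35 = 5 × 7
Using the formula φ(n) = n × Π(1 - 1/p) for each prime factor p:
φ(35) = 35 × (1 - 1/5) × (1 - 1/7)
φ(35) = 24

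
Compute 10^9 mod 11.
9 = 8 + 1 (binary 1001). Repeated squaring mod 11: 10^1 ≡ 10; 10^2 ≡ 10² = 100 ≡ 1; 10^4 ≡ 1² = 1 ≡ 1; 10^8 ≡ 1² = 1 ≡ 1. Multiply: 10^9 = 10^8 × 10^1 ≡ 1 × 10 (mod 11): 1 × 10 = 10 ≡ 10. So 10^9 ≡ 10 (mod 11).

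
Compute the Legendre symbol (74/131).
(74/131) = 74^{65} mod 131 = 1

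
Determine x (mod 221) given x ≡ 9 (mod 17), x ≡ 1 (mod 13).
196

Using the Chinese Remainder Theorem:
M = product of moduli = 221
For equation 1: M_1 = 13, 13 ≡ 13 (mod 17), inverse of 13 mod 17 is 4 (check: 13 × 4 = 52 ≡ 1 (mod 17))
For equation 2: M_2 = 17, 17 ≡ 4 (mod 13), inverse of 17 mod 13 is 10 (check: 4 × 10 = 40 ≡ 1 (mod 13))
Combine: x ≡ Σ r_i×M_i×(M_i⁻¹ mod m_i) = 9×13×4 + 1×17×10 = 468 + 170 = 638
638 mod 221 = 196
x ≡ 196 (mod 221)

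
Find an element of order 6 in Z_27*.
8 has order 6 mod 27 since 8^{6} ≡ 1 (mod 27) and no smaller power works.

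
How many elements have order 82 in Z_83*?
Number of primitive roots mod 83 = φ(82) = 40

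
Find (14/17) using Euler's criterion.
(14/17) = 14^{8} mod 17 = -1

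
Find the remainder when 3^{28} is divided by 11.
By Fermat: 3^{10} ≡ 1 (mod 11). 28 = 2×10 + 8. So 3^{28} ≡ 3^{8} ≡ 5 (mod 11)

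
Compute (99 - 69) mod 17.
13

(99 - 69) = 30
30 mod 17 = 13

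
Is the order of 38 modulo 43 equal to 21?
Yes, ord_43(38) = 21.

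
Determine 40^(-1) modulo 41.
40^(-1) ≡ 40 (mod 41). Verification: 40 × 40 = 1600 ≡ 1 (mod 41)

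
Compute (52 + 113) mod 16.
5

(52 + 113) = 165
165 mod 16 = 5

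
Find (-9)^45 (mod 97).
Using repeated squaring. (-9) ≡ 88 (mod 97). 45 = 32 + 8 + 4 + 1 (binary 101101). Repeated squaring mod 97: 88^1 ≡ 88; 88^2 ≡ 88² = 7744 ≡ 81; 88^4 ≡ 81² = 6561 ≡ 62; 88^8 ≡ 62² = 3844 ≡ 61; 88^16 ≡ 61² = 3721 ≡ 35; 88^32 ≡ 35² = 1225 ≡ 61. Multiply: (-9)^45 ≡ 88^32 × 88^8 × 88^4 × 88^1 ≡ 61 × 61 × 62 × 88 (mod 97): 61 × 61 = 3721 ≡ 35; 35 × 62 = 2170 ≡ 36; 36 × 88 = 3168 ≡ 64. So (-9)^45 ≡ 64 (mod 97).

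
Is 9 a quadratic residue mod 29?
By Euler's criterion: 9^{14} ≡ 1 (mod 29). Since this equals 1, 9 is a QR.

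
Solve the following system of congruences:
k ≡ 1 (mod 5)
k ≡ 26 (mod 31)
26

Using the Chinese Remainder Theorem:
M = product of moduli = 155
For equation 1: M_1 = 31, 31 ≡ 1 (mod 5), inverse of 31 mod 5 is 1 (check: 1 × 1 = 1 ≡ 1 (mod 5))
For equation 2: M_2 = 5, 5 ≡ 5 (mod 31), inverse of 5 mod 31 is 25 (check: 5 × 25 = 125 ≡ 1 (mod 31))
Combine: k ≡ Σ r_i×M_i×(M_i⁻¹ mod m_i) = 1×31×1 + 26×5×25 = 31 + 3250 = 3281
3281 mod 155 = 26
k ≡ 26 (mod 155)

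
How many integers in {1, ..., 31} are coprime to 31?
30

Prime factorization: 31 = 31
Using the formula φ(n) = n × Π(1 - 1/p) for each prime factor p:
φ(31) = 31 × (1 - 1/31)
φ(31) = 30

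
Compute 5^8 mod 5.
5 ≡ 0 (mod 5). 8 = 8 (binary 1000). Repeated squaring mod 5: 0^1 ≡ 0; 0^2 ≡ 0² = 0 ≡ 0; 0^4 ≡ 0² = 0 ≡ 0; 0^8 ≡ 0² = 0 ≡ 0. So 5^8 ≡ 0 (mod 5).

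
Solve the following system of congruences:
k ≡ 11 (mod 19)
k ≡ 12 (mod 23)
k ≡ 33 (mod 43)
334

Using the Chinese Remainder Theorem:
M = product of moduli = 18791
For equation 1: M_1 = 989, 989 ≡ 1 (mod 19), inverse of 989 mod 19 is 1 (check: 1 × 1 = 1 ≡ 1 (mod 19))
For equation 2: M_2 = 817, 817 ≡ 12 (mod 23), inverse of 817 mod 23 is 2 (check: 12 × 2 = 24 ≡ 1 (mod 23))
For equation 3: M_3 = 437, 437 ≡ 7 (mod 43), inverse of 437 mod 43 is 37 (check: 7 × 37 = 259 ≡ 1 (mod 43))
Combine: k ≡ Σ r_i×M_i×(M_i⁻¹ mod m_i) = 11×989×1 + 12×817×2 + 33×437×37 = 10879 + 19608 + 533577 = 564064
564064 mod 18791 = 334
k ≡ 334 (mod 18791)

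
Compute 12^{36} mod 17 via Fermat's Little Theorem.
13

By Fermat's Little Theorem, a^(p-1) ≡ 1 (mod p) for prime p and gcd(a, p) = 1
Here p = 17, so 12^16 ≡ 1 (mod 17)
We can reduce the exponent: 36 mod 16 = 4
So 12^36 ≡ 12^4 (mod 17)
Computing: 12^4 mod 17 = 13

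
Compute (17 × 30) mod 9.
6

(17 × 30) = 510
510 mod 9 = 6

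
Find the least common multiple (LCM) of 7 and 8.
56

First find GCD(7, 8) using the Euclidean algorithm:
7 = 0 × 8 + 7
8 = 1 × 7 + 1
7 = 7 × 1 + 0
GCD(7, 8) = 1

LCM formula: LCM(a, b) = (a × b) / GCD(a, b)
LCM(7, 8) = (7 × 8) / 1
LCM(7, 8) = 56 / 1
LCM(7, 8) = 56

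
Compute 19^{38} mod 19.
0

Using successive squaring:
Binary expansion of 38: 100110
Powers of 19 mod 19 (each is the square of the previous):
  19^1 ≡ 0 (mod 19)
  19^2 ≡ 0² = 0 ≡ 0 (mod 19)
  19^4 ≡ 0² = 0 ≡ 0 (mod 19)
  19^8 ≡ 0² = 0 ≡ 0 (mod 19)
  19^16 ≡ 0² = 0 ≡ 0 (mod 19)
  19^32 ≡ 0² = 0 ≡ 0 (mod 19)
38 = 32 + 4 + 2, so 19^38 = 19^32 × 19^4 × 19^2 ≡ 0 × 0 × 0 (mod 19)
Multiplying step by step:
  0 × 0 = 0 ≡ 0 (mod 19)
  0 × 0 = 0 ≡ 0 (mod 19)
Result: 19^38 ≡ 0 (mod 19)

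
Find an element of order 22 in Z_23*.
5 has order 22 mod 23 since 5^{22} ≡ 1 (mod 23) and no smaller power works.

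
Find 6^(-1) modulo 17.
3

Using Extended Euclidean Algorithm:
gcd(6, 17) = 1
Bezout coefficients: 6 × 3 + 17 × -1 = 1
So 6 × 3 ≡ 1 (mod 17)
The inverse is 3 mod 17 = 3
Verification: 6 × 3 = 18 = 1 × 17 + 1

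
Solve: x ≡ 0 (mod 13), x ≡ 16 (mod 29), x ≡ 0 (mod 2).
M = 13 × 29 × 2 = 754. M₁ = 58, y₁ ≡ 11 (mod 13). M₂ = 26, y₂ ≡ 19 (mod 29). M₃ = 377, y₃ ≡ 1 (mod 2). x = 0×58×11 + 16×26×19 + 0×377×1 ≡ 364 (mod 754)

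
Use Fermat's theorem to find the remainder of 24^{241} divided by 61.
24

By Fermat's Little Theorem, a^(p-1) ≡ 1 (mod p) for prime p and gcd(a, p) = 1
Here p = 61, so 24^60 ≡ 1 (mod 61)
We can reduce the exponent: 241 mod 60 = 1
So 24^241 ≡ 24^1 (mod 61)
Computing: 24^1 mod 61 = 24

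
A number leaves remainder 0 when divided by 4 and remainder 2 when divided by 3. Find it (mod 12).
M = 4 × 3 = 12. M₁ = 3, y₁ ≡ 3 (mod 4). M₂ = 4, y₂ ≡ 1 (mod 3). m = 0×3×3 + 2×4×1 ≡ 8 (mod 12)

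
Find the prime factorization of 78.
2 × 3 × 13

Divide by primes starting from smallest:
78 ÷ 2 = 39
39 ÷ 3 = 13
13 ÷ 13 = 1

78 = 2 × 3 × 13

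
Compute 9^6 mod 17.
6 = 4 + 2 (binary 110). Repeated squaring mod 17: 9^1 ≡ 9; 9^2 ≡ 9² = 81 ≡ 13; 9^4 ≡ 13² = 169 ≡ 16. Multiply: 9^6 = 9^4 × 9^2 ≡ 16 × 13 (mod 17): 16 × 13 = 208 ≡ 4. So 9^6 ≡ 4 (mod 17).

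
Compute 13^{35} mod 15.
7

Using successive squaring:
Binary expansion of 35: 100011
Powers of 13 mod 15 (each is the square of the previous):
  13^1 ≡ 13 (mod 15)
  13^2 ≡ 13² = 169 ≡ 4 (mod 15)
  13^4 ≡ 4² = 16 ≡ 1 (mod 15)
  13^8 ≡ 1² = 1 ≡ 1 (mod 15)
  13^16 ≡ 1² = 1 ≡ 1 (mod 15)
  13^32 ≡ 1² = 1 ≡ 1 (mod 15)
35 = 32 + 2 + 1, so 13^35 = 13^32 × 13^2 × 13^1 ≡ 1 × 4 × 13 (mod 15)
Multiplying step by step:
  1 × 4 = 4 ≡ 4 (mod 15)
  4 × 13 = 52 ≡ 7 (mod 15)
Result: 13^35 ≡ 7 (mod 15)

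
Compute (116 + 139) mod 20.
15

(116 + 139) = 255
255 mod 20 = 15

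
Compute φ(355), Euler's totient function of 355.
280

Prime factorization: 355 = 5 × 71
Using the formula φ(n) = n × Π(1 - 1/p) for each prime factor p:
φ(355) = 355 × (1 - 1/5) × (1 - 1/71)
φ(355) = 280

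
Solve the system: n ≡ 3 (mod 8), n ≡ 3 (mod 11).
M = 8 × 11 = 88. M₁ = 11, y₁ ≡ 3 (mod 8). M₂ = 8, y₂ ≡ 7 (mod 11). n = 3×11×3 + 3×8×7 ≡ 3 (mod 88)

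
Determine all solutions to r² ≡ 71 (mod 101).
The square roots of 71 mod 101 are 24 and 77. Verify: 24² = 576 ≡ 71 (mod 101)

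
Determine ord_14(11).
Powers of 11 mod 14: 11^1≡11, 11^2≡9, 11^3≡1. Order = 3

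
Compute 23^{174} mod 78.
1

Using successive squaring:
Binary expansion of 174: 10101110
Powers of 23 mod 78 (each is the square of the previous):
  23^1 ≡ 23 (mod 78)
  23^2 ≡ 23² = 529 ≡ 61 (mod 78)
  23^4 ≡ 61² = 3721 ≡ 55 (mod 78)
  23^8 ≡ 55² = 3025 ≡ 61 (mod 78)
  23^16 ≡ 61² = 3721 ≡ 55 (mod 78)
  23^32 ≡ 55² = 3025 ≡ 61 (mod 78)
  23^64 ≡ 61² = 3721 ≡ 55 (mod 78)
  23^128 ≡ 55² = 3025 ≡ 61 (mod 78)
174 = 128 + 32 + 8 + 4 + 2, so 23^174 = 23^128 × 23^32 × 23^8 × 23^4 × 23^2 ≡ 61 × 61 × 61 × 55 × 61 (mod 78)
Multiplying step by step:
  61 × 61 = 3721 ≡ 55 (mod 78)
  55 × 61 = 3355 ≡ 1 (mod 78)
  1 × 55 = 55 ≡ 55 (mod 78)
  55 × 61 = 3355 ≡ 1 (mod 78)
Result: 23^174 ≡ 1 (mod 78)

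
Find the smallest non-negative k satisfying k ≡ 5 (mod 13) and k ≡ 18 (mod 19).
M = 13 × 19 = 247. M₁ = 19, y₁ ≡ 11 (mod 13). M₂ = 13, y₂ ≡ 3 (mod 19). k = 5×19×11 + 18×13×3 ≡ 18 (mod 247)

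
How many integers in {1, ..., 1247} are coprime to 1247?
1176

Prime factorization: 1247 = 29 × 43
Using the formula φ(n) = n × Π(1 - 1/p) for each prime factor p:
φ(1247) = 1247 × (1 - 1/29) × (1 - 1/43)
φ(1247) = 1176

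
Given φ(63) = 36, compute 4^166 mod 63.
By Euler: 4^{36} ≡ 1 (mod 63) since gcd(4, 63) = 1. 166 = 4×36 + 22. So 4^{166} ≡ 4^{22} ≡ 4 (mod 63)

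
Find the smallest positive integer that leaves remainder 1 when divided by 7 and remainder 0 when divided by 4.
M = 7 × 4 = 28. M₁ = 4, y₁ ≡ 2 (mod 7). M₂ = 7, y₂ ≡ 3 (mod 4). x = 1×4×2 + 0×7×3 ≡ 8 (mod 28). The smallest positive such number is 8.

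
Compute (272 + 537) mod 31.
3

(272 + 537) = 809
809 mod 31 = 3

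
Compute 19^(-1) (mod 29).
26

Using Extended Euclidean Algorithm:
gcd(19, 29) = 1
Bezout coefficients: 19 × -3 + 29 × 2 = 1
So 19 × -3 ≡ 1 (mod 29)
The inverse is -3 mod 29 = 26
Verification: 19 × 26 = 494 = 17 × 29 + 1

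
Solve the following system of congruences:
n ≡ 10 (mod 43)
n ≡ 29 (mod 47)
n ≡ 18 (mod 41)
40731

Using the Chinese Remainder Theorem:
M = product of moduli = 82861
For equation 1: M_1 = 1927, 1927 ≡ 35 (mod 43), inverse of 1927 mod 43 is 16 (check: 35 × 16 = 560 ≡ 1 (mod 43))
For equation 2: M_2 = 1763, 1763 ≡ 24 (mod 47), inverse of 1763 mod 47 is 2 (check: 24 × 2 = 48 ≡ 1 (mod 47))
For equation 3: M_3 = 2021, 2021 ≡ 12 (mod 41), inverse of 2021 mod 41 is 24 (check: 12 × 24 = 288 ≡ 1 (mod 41))
Combine: n ≡ Σ r_i×M_i×(M_i⁻¹ mod m_i) = 10×1927×16 + 29×1763×2 + 18×2021×24 = 308320 + 102254 + 873072 = 1283646
1283646 mod 82861 = 40731
n ≡ 40731 (mod 82861)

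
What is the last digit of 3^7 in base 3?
3 ≡ 0 (mod 3). 7 = 4 + 2 + 1 (binary 111). Repeated squaring mod 3: 0^1 ≡ 0; 0^2 ≡ 0² = 0 ≡ 0; 0^4 ≡ 0² = 0 ≡ 0. Multiply: 3^7 ≡ 0^4 × 0^2 × 0^1 ≡ 0 × 0 × 0 (mod 3): 0 × 0 = 0 ≡ 0; 0 × 0 = 0 ≡ 0. So 3^7 ≡ 0 (mod 3).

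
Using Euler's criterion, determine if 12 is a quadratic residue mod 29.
By Euler's criterion: 12^{14} ≡ 28 (mod 29). Since this equals -1 (≡ 28), 12 is not a QR.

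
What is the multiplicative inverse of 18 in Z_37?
35

Using Extended Euclidean Algorithm:
gcd(18, 37) = 1
Bezout coefficients: 18 × -2 + 37 × 1 = 1
So 18 × -2 ≡ 1 (mod 37)
The inverse is -2 mod 37 = 35
Verification: 18 × 35 = 630 = 17 × 37 + 1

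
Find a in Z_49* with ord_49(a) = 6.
19 has order 6 mod 49 since 19^{6} ≡ 1 (mod 49) and no smaller power works.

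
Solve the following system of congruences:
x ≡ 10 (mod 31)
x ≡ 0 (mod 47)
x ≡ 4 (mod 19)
6768

Using the Chinese Remainder Theorem:
M = product of moduli = 27683
For equation 1: M_1 = 893, 893 ≡ 25 (mod 31), inverse of 893 mod 31 is 5 (check: 25 × 5 = 125 ≡ 1 (mod 31))
For equation 2: M_2 = 589, 589 ≡ 25 (mod 47), inverse of 589 mod 47 is 32 (check: 25 × 32 = 800 ≡ 1 (mod 47))
For equation 3: M_3 = 1457, 1457 ≡ 13 (mod 19), inverse of 1457 mod 19 is 3 (check: 13 × 3 = 39 ≡ 1 (mod 19))
Combine: x ≡ Σ r_i×M_i×(M_i⁻¹ mod m_i) = 10×893×5 + 0×589×32 + 4×1457×3 = 44650 + 0 + 17484 = 62134
62134 mod 27683 = 6768
x ≡ 6768 (mod 27683)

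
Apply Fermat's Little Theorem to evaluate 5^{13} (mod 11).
4

By Fermat's Little Theorem, a^(p-1) ≡ 1 (mod p) for prime p and gcd(a, p) = 1
Here p = 11, so 5^10 ≡ 1 (mod 11)
We can reduce the exponent: 13 mod 10 = 3
So 5^13 ≡ 5^3 (mod 11)
Computing: 5^3 mod 11 = 4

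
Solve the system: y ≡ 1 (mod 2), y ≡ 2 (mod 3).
M = 2 × 3 = 6. M₁ = 3, y₁ ≡ 1 (mod 2). M₂ = 2, y₂ ≡ 2 (mod 3). y = 1×3×1 + 2×2×2 ≡ 5 (mod 6)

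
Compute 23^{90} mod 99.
1

Using successive squaring:
Binary expansion of 90: 1011010
Powers of 23 mod 99 (each is the square of the previous):
  23^1 ≡ 23 (mod 99)
  23^2 ≡ 23² = 529 ≡ 34 (mod 99)
  23^4 ≡ 34² = 1156 ≡ 67 (mod 99)
  23^8 ≡ 67² = 4489 ≡ 34 (mod 99)
  23^16 ≡ 34² = 1156 ≡ 67 (mod 99)
  23^32 ≡ 67² = 4489 ≡ 34 (mod 99)
  23^64 ≡ 34² = 1156 ≡ 67 (mod 99)
90 = 64 + 16 + 8 + 2, so 23^90 = 23^64 × 23^16 × 23^8 × 23^2 ≡ 67 × 67 × 34 × 34 (mod 99)
Multiplying step by step:
  67 × 67 = 4489 ≡ 34 (mod 99)
  34 × 34 = 1156 ≡ 67 (mod 99)
  67 × 34 = 2278 ≡ 1 (mod 99)
Result: 23^90 ≡ 1 (mod 99)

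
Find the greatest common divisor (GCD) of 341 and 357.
1

Using the Euclidean algorithm:
341 = 0 × 357 + 341
357 = 1 × 341 + 16
341 = 21 × 16 + 5
16 = 3 × 5 + 1
5 = 5 × 1 + 0

GCD(341, 357) = 1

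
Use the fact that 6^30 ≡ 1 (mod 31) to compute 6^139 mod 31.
By Fermat: 6^{30} ≡ 1 (mod 31). 139 = 4×30 + 19. So 6^{139} ≡ 6^{19} ≡ 6 (mod 31)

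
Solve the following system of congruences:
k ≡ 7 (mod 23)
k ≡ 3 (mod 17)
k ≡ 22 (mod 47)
3641

Using the Chinese Remainder Theorem:
M = product of moduli = 18377
For equation 1: M_1 = 799, 799 ≡ 17 (mod 23), inverse of 799 mod 23 is 19 (check: 17 × 19 = 323 ≡ 1 (mod 23))
For equation 2: M_2 = 1081, 1081 ≡ 10 (mod 17), inverse of 1081 mod 17 is 12 (check: 10 × 12 = 120 ≡ 1 (mod 17))
For equation 3: M_3 = 391, 391 ≡ 15 (mod 47), inverse of 391 mod 47 is 22 (check: 15 × 22 = 330 ≡ 1 (mod 47))
Combine: k ≡ Σ r_i×M_i×(M_i⁻¹ mod m_i) = 7×799×19 + 3×1081×12 + 22×391×22 = 106267 + 38916 + 189244 = 334427
334427 mod 18377 = 3641
k ≡ 3641 (mod 18377)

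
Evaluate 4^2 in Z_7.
2 = 2 (binary 10). Repeated squaring mod 7: 4^1 ≡ 4; 4^2 ≡ 4² = 16 ≡ 2. So 4^2 ≡ 2 (mod 7).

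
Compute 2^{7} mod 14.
2

Using successive squaring:
Binary expansion of 7: 111
Powers of 2 mod 14 (each is the square of the previous):
  2^1 ≡ 2 (mod 14)
  2^2 ≡ 2² = 4 ≡ 4 (mod 14)
  2^4 ≡ 4² = 16 ≡ 2 (mod 14)
7 = 4 + 2 + 1, so 2^7 = 2^4 × 2^2 × 2^1 ≡ 2 × 4 × 2 (mod 14)
Multiplying step by step:
  2 × 4 = 8 ≡ 8 (mod 14)
  8 × 2 = 16 ≡ 2 (mod 14)
Result: 2^7 ≡ 2 (mod 14)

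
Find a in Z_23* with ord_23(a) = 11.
2 has order 11 mod 23 since 2^{11} ≡ 1 (mod 23) and no smaller power works.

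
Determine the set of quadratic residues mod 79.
QRs mod 79: {1, 2, 4, 5, 8, 9, 10, 11, 13, 16, 18, 19, 20, 21, 22, 23, 25, 26, 31, 32, 36, 38, 40, 42, 44, 45, 46, 49, 50, 51, 52, 55, 62, 64, 65, 67, 72, 73, 76}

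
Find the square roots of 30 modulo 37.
The square roots of 30 mod 37 are 17 and 20. Verify: 17² = 289 ≡ 30 (mod 37)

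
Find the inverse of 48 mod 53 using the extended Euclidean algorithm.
Extended GCD: 48(21) + 53(-19) = 1. So 48^(-1) ≡ 21 ≡ 21 (mod 53). Verify: 48 × 21 = 1008 ≡ 1 (mod 53)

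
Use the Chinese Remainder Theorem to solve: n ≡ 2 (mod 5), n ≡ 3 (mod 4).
M = 5 × 4 = 20. M₁ = 4, y₁ ≡ 4 (mod 5). M₂ = 5, y₂ ≡ 1 (mod 4). n = 2×4×4 + 3×5×1 ≡ 7 (mod 20)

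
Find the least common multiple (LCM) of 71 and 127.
9017

First find GCD(71, 127) using the Euclidean algorithm:
71 = 0 × 127 + 71
127 = 1 × 71 + 56
71 = 1 × 56 + 15
56 = 3 × 15 + 11
15 = 1 × 11 + 4
11 = 2 × 4 + 3
4 = 1 × 3 + 1
3 = 3 × 1 + 0
GCD(71, 127) = 1

LCM formula: LCM(a, b) = (a × b) / GCD(a, b)
LCM(71, 127) = (71 × 127) / 1
LCM(71, 127) = 9017 / 1
LCM(71, 127) = 9017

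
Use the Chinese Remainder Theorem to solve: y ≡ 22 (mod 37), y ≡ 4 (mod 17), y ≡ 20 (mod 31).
13009

Using the Chinese Remainder Theorem:
M = product of moduli = 19499
For equation 1: M_1 = 527, 527 ≡ 9 (mod 37), inverse of 527 mod 37 is 33 (check: 9 × 33 = 297 ≡ 1 (mod 37))
For equation 2: M_2 = 1147, 1147 ≡ 8 (mod 17), inverse of 1147 mod 17 is 15 (check: 8 × 15 = 120 ≡ 1 (mod 17))
For equation 3: M_3 = 629, 629 ≡ 9 (mod 31), inverse of 629 mod 31 is 7 (check: 9 × 7 = 63 ≡ 1 (mod 31))
Combine: y ≡ Σ r_i×M_i×(M_i⁻¹ mod m_i) = 22×527×33 + 4×1147×15 + 20×629×7 = 382602 + 68820 + 88060 = 539482
539482 mod 19499 = 13009
y ≡ 13009 (mod 19499)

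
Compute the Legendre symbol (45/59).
(45/59) = 45^{29} mod 59 = 1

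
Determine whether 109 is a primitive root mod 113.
p - 1 = 112 has prime divisors 2, 7. Check 109^(112/q) mod 113 for each: 109^(112/2) = 109^56 ≡ 1, 109^(112/7) = 109^16 ≡ 16 (mod 113). Since 109^56 ≡ 1 (mod 113), the order of 109 divides 56 (in fact the order is 7) ≠ 112, so it is not a primitive root.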